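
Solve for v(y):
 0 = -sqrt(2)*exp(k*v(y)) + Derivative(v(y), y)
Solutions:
 v(y) = Piecewise((log(-1/(C1*k + sqrt(2)*k*y))/k, Ne(k, 0)), (nan, True))
 v(y) = Piecewise((C1 + sqrt(2)*y, Eq(k, 0)), (nan, True))


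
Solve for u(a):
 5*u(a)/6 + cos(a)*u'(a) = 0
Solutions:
 u(a) = C1*(sin(a) - 1)^(5/12)/(sin(a) + 1)^(5/12)


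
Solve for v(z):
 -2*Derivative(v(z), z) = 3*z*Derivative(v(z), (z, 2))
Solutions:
 v(z) = C1 + C2*z^(1/3)


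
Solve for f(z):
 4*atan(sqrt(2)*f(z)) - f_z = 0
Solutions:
 Integral(1/atan(sqrt(2)*_y), (_y, f(z))) = C1 + 4*z


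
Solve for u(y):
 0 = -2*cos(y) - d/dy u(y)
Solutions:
 u(y) = C1 - 2*sin(y)


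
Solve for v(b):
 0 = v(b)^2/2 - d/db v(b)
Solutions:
 v(b) = -2/(C1 + b)


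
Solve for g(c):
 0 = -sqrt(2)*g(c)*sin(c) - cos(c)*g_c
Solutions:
 g(c) = C1*cos(c)^(sqrt(2))


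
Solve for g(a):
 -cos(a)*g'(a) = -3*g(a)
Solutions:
 g(a) = C1*(sin(a) + 1)^(3/2)/(sin(a) - 1)^(3/2)


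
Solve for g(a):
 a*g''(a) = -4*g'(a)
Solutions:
 g(a) = C1 + C2/a^3


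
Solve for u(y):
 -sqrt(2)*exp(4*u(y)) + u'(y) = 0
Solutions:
 u(y) = log(-(-1/(C1 + 4*sqrt(2)*y))^(1/4))
 u(y) = log(-1/(C1 + 4*sqrt(2)*y))/4
 u(y) = log(-I*(-1/(C1 + 4*sqrt(2)*y))^(1/4))
 u(y) = log(I*(-1/(C1 + 4*sqrt(2)*y))^(1/4))


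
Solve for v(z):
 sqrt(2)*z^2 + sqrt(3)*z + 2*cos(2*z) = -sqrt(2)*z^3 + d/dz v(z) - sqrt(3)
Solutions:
 v(z) = C1 + sqrt(2)*z^4/4 + sqrt(2)*z^3/3 + sqrt(3)*z^2/2 + sqrt(3)*z + sin(2*z)


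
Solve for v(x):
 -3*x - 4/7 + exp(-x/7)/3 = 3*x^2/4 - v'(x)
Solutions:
 v(x) = C1 + x^3/4 + 3*x^2/2 + 4*x/7 + 7*exp(-x/7)/3


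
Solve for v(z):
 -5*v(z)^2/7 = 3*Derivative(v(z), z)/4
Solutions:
 v(z) = 21/(C1 + 20*z)


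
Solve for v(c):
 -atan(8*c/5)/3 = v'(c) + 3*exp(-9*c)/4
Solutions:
 v(c) = C1 - c*atan(8*c/5)/3 + 5*log(64*c^2 + 25)/48 + exp(-9*c)/12


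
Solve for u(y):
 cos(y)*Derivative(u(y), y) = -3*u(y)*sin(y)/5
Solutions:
 u(y) = C1*cos(y)^(3/5)


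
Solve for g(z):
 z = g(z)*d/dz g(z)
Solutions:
 g(z) = -sqrt(C1 + z^2)
 g(z) = sqrt(C1 + z^2)


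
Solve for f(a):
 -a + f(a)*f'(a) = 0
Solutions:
 f(a) = -sqrt(C1 + a^2)
 f(a) = sqrt(C1 + a^2)


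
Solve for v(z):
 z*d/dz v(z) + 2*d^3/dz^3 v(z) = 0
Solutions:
 v(z) = C1 + Integral(C2*airyai(-2^(2/3)*z/2) + C3*airybi(-2^(2/3)*z/2), z)


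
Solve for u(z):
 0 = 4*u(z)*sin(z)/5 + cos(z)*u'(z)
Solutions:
 u(z) = C1*cos(z)^(4/5)


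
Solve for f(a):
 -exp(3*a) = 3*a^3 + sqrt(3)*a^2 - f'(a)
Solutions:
 f(a) = C1 + 3*a^4/4 + sqrt(3)*a^3/3 + exp(3*a)/3


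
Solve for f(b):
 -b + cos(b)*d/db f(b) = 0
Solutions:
 f(b) = C1 + Integral(b/cos(b), b)


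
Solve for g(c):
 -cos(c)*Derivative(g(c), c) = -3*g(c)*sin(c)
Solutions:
 g(c) = C1/cos(c)^3


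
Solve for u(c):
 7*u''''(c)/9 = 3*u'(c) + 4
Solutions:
 u(c) = C1 + C4*exp(3*7^(2/3)*c/7) - 4*c/3 + (C2*sin(3*sqrt(3)*7^(2/3)*c/14) + C3*cos(3*sqrt(3)*7^(2/3)*c/14))*exp(-3*7^(2/3)*c/14)


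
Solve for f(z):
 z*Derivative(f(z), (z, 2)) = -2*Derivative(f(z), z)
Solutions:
 f(z) = C1 + C2/z


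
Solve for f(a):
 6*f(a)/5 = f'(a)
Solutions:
 f(a) = C1*exp(6*a/5)


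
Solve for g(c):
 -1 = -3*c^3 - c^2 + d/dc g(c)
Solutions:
 g(c) = C1 + 3*c^4/4 + c^3/3 - c


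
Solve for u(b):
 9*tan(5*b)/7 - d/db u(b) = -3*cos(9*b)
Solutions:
 u(b) = C1 - 9*log(cos(5*b))/35 + sin(9*b)/3


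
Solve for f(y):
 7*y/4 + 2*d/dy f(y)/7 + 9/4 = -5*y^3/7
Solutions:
 f(y) = C1 - 5*y^4/8 - 49*y^2/16 - 63*y/8


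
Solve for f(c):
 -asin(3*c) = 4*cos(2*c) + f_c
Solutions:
 f(c) = C1 - c*asin(3*c) - sqrt(1 - 9*c^2)/3 - 2*sin(2*c)


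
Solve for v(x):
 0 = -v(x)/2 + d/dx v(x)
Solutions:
 v(x) = C1*exp(x/2)


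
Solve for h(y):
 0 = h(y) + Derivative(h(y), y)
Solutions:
 h(y) = C1*exp(-y)


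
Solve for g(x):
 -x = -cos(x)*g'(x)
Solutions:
 g(x) = C1 + Integral(x/cos(x), x)


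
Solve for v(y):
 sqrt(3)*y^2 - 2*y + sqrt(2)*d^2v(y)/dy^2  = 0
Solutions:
 v(y) = C1 + C2*y - sqrt(6)*y^4/24 + sqrt(2)*y^3/6


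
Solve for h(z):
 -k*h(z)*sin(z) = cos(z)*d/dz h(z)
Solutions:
 h(z) = C1*exp(k*log(cos(z)))


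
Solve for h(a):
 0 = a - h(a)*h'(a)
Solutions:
 h(a) = -sqrt(C1 + a^2)
 h(a) = sqrt(C1 + a^2)


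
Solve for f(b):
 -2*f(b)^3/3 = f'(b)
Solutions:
 f(b) = -sqrt(6)*sqrt(-1/(C1 - 2*b))/2
 f(b) = sqrt(6)*sqrt(-1/(C1 - 2*b))/2


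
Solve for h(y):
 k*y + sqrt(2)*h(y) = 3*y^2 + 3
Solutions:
 h(y) = sqrt(2)*(-k*y + 3*y^2 + 3)/2


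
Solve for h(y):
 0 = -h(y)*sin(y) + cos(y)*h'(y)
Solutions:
 h(y) = C1/cos(y)


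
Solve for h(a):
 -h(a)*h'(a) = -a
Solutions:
 h(a) = -sqrt(C1 + a^2)
 h(a) = sqrt(C1 + a^2)


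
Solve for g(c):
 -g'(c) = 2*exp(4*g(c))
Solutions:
 g(c) = log(-I*(1/(C1 + 8*c))^(1/4))
 g(c) = log(I*(1/(C1 + 8*c))^(1/4))
 g(c) = log(-(1/(C1 + 8*c))^(1/4))
 g(c) = log(1/(C1 + 8*c))/4


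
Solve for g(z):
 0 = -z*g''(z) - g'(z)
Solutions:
 g(z) = C1 + C2*log(z)


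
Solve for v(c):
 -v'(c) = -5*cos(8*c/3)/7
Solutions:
 v(c) = C1 + 15*sin(8*c/3)/56


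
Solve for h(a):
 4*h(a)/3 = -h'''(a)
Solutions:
 h(a) = C3*exp(-6^(2/3)*a/3) + (C1*sin(2^(2/3)*3^(1/6)*a/2) + C2*cos(2^(2/3)*3^(1/6)*a/2))*exp(6^(2/3)*a/6)


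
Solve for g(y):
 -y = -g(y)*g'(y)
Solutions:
 g(y) = -sqrt(C1 + y^2)
 g(y) = sqrt(C1 + y^2)


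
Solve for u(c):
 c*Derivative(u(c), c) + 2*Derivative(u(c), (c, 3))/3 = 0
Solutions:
 u(c) = C1 + Integral(C2*airyai(-2^(2/3)*3^(1/3)*c/2) + C3*airybi(-2^(2/3)*3^(1/3)*c/2), c)


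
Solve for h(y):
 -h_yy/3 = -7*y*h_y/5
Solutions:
 h(y) = C1 + C2*erfi(sqrt(210)*y/10)


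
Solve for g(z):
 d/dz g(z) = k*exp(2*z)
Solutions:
 g(z) = C1 + k*exp(2*z)/2


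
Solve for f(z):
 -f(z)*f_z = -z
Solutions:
 f(z) = -sqrt(C1 + z^2)
 f(z) = sqrt(C1 + z^2)


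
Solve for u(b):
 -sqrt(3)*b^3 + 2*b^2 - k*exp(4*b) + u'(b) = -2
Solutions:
 u(b) = C1 + sqrt(3)*b^4/4 - 2*b^3/3 - 2*b + k*exp(4*b)/4


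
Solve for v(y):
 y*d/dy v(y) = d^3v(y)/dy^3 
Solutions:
 v(y) = C1 + Integral(C2*airyai(y) + C3*airybi(y), y)


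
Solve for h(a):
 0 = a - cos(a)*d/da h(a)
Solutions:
 h(a) = C1 + Integral(a/cos(a), a)


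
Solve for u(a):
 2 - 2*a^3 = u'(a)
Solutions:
 u(a) = C1 - a^4/2 + 2*a


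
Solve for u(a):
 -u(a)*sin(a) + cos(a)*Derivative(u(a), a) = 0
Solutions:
 u(a) = C1/cos(a)


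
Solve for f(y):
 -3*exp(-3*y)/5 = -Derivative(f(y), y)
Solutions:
 f(y) = C1 - exp(-3*y)/5


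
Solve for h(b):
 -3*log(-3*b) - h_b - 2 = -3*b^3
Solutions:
 h(b) = C1 + 3*b^4/4 - 3*b*log(-b) + b*(1 - 3*log(3))


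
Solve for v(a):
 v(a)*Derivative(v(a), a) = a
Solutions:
 v(a) = -sqrt(C1 + a^2)
 v(a) = sqrt(C1 + a^2)


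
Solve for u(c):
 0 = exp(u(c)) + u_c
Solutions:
 u(c) = log(1/(C1 + c))


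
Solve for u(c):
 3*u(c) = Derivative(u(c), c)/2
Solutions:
 u(c) = C1*exp(6*c)


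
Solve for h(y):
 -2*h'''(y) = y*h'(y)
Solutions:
 h(y) = C1 + Integral(C2*airyai(-2^(2/3)*y/2) + C3*airybi(-2^(2/3)*y/2), y)


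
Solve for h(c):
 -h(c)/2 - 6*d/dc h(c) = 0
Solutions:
 h(c) = C1*exp(-c/12)


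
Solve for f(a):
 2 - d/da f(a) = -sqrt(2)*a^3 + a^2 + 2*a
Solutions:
 f(a) = C1 + sqrt(2)*a^4/4 - a^3/3 - a^2 + 2*a


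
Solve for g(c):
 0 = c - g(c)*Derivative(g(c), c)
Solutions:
 g(c) = -sqrt(C1 + c^2)
 g(c) = sqrt(C1 + c^2)


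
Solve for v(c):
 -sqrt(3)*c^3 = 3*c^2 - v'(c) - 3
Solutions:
 v(c) = C1 + sqrt(3)*c^4/4 + c^3 - 3*c


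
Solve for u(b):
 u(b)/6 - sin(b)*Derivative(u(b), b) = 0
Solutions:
 u(b) = C1*(cos(b) - 1)^(1/12)/(cos(b) + 1)^(1/12)


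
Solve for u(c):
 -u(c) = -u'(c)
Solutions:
 u(c) = C1*exp(c)


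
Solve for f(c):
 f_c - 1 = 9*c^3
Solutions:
 f(c) = C1 + 9*c^4/4 + c


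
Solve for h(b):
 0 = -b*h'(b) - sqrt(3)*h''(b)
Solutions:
 h(b) = C1 + C2*erf(sqrt(2)*3^(3/4)*b/6)


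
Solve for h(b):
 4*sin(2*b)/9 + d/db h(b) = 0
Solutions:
 h(b) = C1 + 2*cos(2*b)/9


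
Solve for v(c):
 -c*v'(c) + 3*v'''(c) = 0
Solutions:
 v(c) = C1 + Integral(C2*airyai(3^(2/3)*c/3) + C3*airybi(3^(2/3)*c/3), c)


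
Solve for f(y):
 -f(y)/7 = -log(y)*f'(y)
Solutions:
 f(y) = C1*exp(li(y)/7)


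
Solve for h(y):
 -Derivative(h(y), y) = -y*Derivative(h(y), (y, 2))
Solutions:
 h(y) = C1 + C2*y^2


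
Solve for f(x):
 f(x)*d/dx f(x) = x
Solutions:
 f(x) = -sqrt(C1 + x^2)
 f(x) = sqrt(C1 + x^2)


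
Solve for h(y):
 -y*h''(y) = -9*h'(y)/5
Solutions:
 h(y) = C1 + C2*y^(14/5)


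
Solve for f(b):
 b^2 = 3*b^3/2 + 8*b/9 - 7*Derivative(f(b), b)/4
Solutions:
 f(b) = C1 + 3*b^4/14 - 4*b^3/21 + 16*b^2/63


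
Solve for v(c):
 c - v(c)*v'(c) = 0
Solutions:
 v(c) = -sqrt(C1 + c^2)
 v(c) = sqrt(C1 + c^2)


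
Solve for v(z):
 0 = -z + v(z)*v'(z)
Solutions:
 v(z) = -sqrt(C1 + z^2)
 v(z) = sqrt(C1 + z^2)


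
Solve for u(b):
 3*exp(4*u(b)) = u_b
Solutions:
 u(b) = log(-(-1/(C1 + 12*b))^(1/4))
 u(b) = log(-1/(C1 + 12*b))/4
 u(b) = log(-I*(-1/(C1 + 12*b))^(1/4))
 u(b) = log(I*(-1/(C1 + 12*b))^(1/4))


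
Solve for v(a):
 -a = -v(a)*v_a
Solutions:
 v(a) = -sqrt(C1 + a^2)
 v(a) = sqrt(C1 + a^2)


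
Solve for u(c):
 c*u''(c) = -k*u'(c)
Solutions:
 u(c) = C1 + c^(1 - re(k))*(C2*sin(log(c)*Abs(im(k))) + C3*cos(log(c)*im(k)))


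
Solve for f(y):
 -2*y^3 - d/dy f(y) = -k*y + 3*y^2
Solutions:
 f(y) = C1 + k*y^2/2 - y^4/2 - y^3


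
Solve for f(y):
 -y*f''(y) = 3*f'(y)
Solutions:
 f(y) = C1 + C2/y^2


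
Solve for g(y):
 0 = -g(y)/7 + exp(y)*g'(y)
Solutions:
 g(y) = C1*exp(-exp(-y)/7)


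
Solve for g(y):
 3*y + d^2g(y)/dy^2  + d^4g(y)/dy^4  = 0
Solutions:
 g(y) = C1 + C2*y + C3*sin(y) + C4*cos(y) - y^3/2


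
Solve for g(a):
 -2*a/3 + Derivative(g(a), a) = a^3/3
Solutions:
 g(a) = C1 + a^4/12 + a^2/3


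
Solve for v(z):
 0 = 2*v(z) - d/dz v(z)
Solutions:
 v(z) = C1*exp(2*z)


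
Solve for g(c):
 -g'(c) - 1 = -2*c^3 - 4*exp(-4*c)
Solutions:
 g(c) = C1 + c^4/2 - c - exp(-4*c)


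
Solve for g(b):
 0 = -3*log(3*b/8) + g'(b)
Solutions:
 g(b) = C1 + 3*b*log(b) - 3*b + b*log(27/512)


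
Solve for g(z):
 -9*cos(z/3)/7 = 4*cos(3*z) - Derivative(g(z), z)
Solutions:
 g(z) = C1 + 27*sin(z/3)/7 + 4*sin(3*z)/3


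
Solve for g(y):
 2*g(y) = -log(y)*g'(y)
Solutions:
 g(y) = C1*exp(-2*li(y))


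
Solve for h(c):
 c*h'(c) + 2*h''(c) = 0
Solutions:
 h(c) = C1 + C2*erf(c/2)


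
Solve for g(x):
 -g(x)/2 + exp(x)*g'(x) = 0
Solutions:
 g(x) = C1*exp(-exp(-x)/2)


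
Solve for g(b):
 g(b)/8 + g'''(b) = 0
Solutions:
 g(b) = C3*exp(-b/2) + (C1*sin(sqrt(3)*b/4) + C2*cos(sqrt(3)*b/4))*exp(b/4)


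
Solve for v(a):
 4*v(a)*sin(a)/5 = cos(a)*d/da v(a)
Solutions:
 v(a) = C1/cos(a)^(4/5)


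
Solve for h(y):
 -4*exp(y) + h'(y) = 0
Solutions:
 h(y) = C1 + 4*exp(y)


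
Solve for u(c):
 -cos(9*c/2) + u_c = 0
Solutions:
 u(c) = C1 + 2*sin(9*c/2)/9


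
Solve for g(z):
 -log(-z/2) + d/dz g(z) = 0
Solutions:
 g(z) = C1 + z*log(-z) + z*(-1 - log(2))


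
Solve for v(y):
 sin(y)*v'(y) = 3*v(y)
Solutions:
 v(y) = C1*(cos(y) - 1)^(3/2)/(cos(y) + 1)^(3/2)


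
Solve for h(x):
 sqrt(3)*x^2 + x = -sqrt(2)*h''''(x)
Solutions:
 h(x) = C1 + C2*x + C3*x^2 + C4*x^3 - sqrt(6)*x^6/720 - sqrt(2)*x^5/240


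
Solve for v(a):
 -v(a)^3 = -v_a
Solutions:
 v(a) = -sqrt(2)*sqrt(-1/(C1 + a))/2
 v(a) = sqrt(2)*sqrt(-1/(C1 + a))/2


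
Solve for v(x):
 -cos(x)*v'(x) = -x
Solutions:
 v(x) = C1 + Integral(x/cos(x), x)


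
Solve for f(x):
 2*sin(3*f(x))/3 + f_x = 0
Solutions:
 f(x) = -acos((-C1 - exp(4*x))/(C1 - exp(4*x)))/3 + 2*pi/3
 f(x) = acos((-C1 - exp(4*x))/(C1 - exp(4*x)))/3


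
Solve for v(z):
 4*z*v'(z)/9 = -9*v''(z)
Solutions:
 v(z) = C1 + C2*erf(sqrt(2)*z/9)


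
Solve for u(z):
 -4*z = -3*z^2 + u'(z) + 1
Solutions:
 u(z) = C1 + z^3 - 2*z^2 - z


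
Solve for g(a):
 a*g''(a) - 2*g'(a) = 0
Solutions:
 g(a) = C1 + C2*a^3


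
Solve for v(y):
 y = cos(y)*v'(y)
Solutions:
 v(y) = C1 + Integral(y/cos(y), y)


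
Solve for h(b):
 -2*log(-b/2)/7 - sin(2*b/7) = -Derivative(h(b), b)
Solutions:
 h(b) = C1 + 2*b*log(-b)/7 - 2*b/7 - 2*b*log(2)/7 - 7*cos(2*b/7)/2


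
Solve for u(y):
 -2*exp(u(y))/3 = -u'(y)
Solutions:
 u(y) = log(-1/(C1 + 2*y)) + log(3)


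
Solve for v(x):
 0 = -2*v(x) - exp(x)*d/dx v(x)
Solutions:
 v(x) = C1*exp(2*exp(-x))


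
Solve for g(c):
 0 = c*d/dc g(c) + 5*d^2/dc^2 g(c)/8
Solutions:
 g(c) = C1 + C2*erf(2*sqrt(5)*c/5)


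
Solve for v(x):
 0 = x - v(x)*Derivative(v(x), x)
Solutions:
 v(x) = -sqrt(C1 + x^2)
 v(x) = sqrt(C1 + x^2)


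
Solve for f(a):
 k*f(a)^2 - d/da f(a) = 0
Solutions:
 f(a) = -1/(C1 + a*k)


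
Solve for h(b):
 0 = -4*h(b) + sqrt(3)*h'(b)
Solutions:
 h(b) = C1*exp(4*sqrt(3)*b/3)


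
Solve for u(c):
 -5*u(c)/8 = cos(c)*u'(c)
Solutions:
 u(c) = C1*(sin(c) - 1)^(5/16)/(sin(c) + 1)^(5/16)


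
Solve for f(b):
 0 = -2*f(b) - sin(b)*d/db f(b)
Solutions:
 f(b) = C1*(cos(b) + 1)/(cos(b) - 1)


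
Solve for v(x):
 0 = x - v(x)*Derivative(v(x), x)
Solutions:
 v(x) = -sqrt(C1 + x^2)
 v(x) = sqrt(C1 + x^2)


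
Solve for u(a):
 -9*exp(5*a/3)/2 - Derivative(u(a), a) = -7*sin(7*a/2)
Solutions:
 u(a) = C1 - 27*exp(5*a/3)/10 - 2*cos(7*a/2)


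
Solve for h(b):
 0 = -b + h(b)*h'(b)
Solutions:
 h(b) = -sqrt(C1 + b^2)
 h(b) = sqrt(C1 + b^2)


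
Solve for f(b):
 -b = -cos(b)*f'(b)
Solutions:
 f(b) = C1 + Integral(b/cos(b), b)


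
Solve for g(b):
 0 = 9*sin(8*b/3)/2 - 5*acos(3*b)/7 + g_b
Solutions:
 g(b) = C1 + 5*b*acos(3*b)/7 - 5*sqrt(1 - 9*b^2)/21 + 27*cos(8*b/3)/16


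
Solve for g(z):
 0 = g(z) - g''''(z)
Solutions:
 g(z) = C1*exp(-z) + C2*exp(z) + C3*sin(z) + C4*cos(z)


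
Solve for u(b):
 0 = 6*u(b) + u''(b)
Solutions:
 u(b) = C1*sin(sqrt(6)*b) + C2*cos(sqrt(6)*b)


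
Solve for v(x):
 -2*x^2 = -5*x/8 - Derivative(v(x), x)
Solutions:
 v(x) = C1 + 2*x^3/3 - 5*x^2/16


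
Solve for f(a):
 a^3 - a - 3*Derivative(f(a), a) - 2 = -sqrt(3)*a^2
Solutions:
 f(a) = C1 + a^4/12 + sqrt(3)*a^3/9 - a^2/6 - 2*a/3


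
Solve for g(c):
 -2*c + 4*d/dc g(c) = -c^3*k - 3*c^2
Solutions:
 g(c) = C1 - c^4*k/16 - c^3/4 + c^2/4


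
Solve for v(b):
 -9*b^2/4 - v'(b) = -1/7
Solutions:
 v(b) = C1 - 3*b^3/4 + b/7


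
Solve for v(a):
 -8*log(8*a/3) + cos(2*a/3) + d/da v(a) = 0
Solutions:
 v(a) = C1 + 8*a*log(a) - 8*a*log(3) - 8*a + 24*a*log(2) - 3*sin(2*a/3)/2


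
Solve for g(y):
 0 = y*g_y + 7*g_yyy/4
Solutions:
 g(y) = C1 + Integral(C2*airyai(-14^(2/3)*y/7) + C3*airybi(-14^(2/3)*y/7), y)


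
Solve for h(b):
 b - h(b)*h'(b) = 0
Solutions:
 h(b) = -sqrt(C1 + b^2)
 h(b) = sqrt(C1 + b^2)


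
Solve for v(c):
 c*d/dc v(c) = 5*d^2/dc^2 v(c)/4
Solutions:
 v(c) = C1 + C2*erfi(sqrt(10)*c/5)


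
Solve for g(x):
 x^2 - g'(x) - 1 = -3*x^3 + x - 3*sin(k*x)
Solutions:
 g(x) = C1 + 3*x^4/4 + x^3/3 - x^2/2 - x - 3*cos(k*x)/k


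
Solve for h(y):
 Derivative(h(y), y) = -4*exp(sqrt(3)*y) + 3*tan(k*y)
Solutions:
 h(y) = C1 + 3*Piecewise((-log(cos(k*y))/k, Ne(k, 0)), (0, True)) - 4*sqrt(3)*exp(sqrt(3)*y)/3


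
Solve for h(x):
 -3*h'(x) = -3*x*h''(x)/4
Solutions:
 h(x) = C1 + C2*x^5


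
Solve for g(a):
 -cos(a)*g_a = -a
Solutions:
 g(a) = C1 + Integral(a/cos(a), a)


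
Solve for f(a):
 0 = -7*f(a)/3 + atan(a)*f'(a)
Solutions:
 f(a) = C1*exp(7*Integral(1/atan(a), a)/3)


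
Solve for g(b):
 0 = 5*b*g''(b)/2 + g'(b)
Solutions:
 g(b) = C1 + C2*b^(3/5)


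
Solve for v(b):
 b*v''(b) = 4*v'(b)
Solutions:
 v(b) = C1 + C2*b^5


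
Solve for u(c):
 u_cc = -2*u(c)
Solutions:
 u(c) = C1*sin(sqrt(2)*c) + C2*cos(sqrt(2)*c)


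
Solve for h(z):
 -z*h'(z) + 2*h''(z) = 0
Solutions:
 h(z) = C1 + C2*erfi(z/2)


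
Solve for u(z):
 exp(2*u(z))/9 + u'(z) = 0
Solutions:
 u(z) = log(-1/(C1 - z))/2 - log(2)/2 + log(3)
 u(z) = log(-sqrt(1/(C1 + z))) - log(2)/2 + log(3)


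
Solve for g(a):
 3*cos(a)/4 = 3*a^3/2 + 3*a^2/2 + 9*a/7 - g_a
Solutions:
 g(a) = C1 + 3*a^4/8 + a^3/2 + 9*a^2/14 - 3*sin(a)/4


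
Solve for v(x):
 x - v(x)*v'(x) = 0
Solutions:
 v(x) = -sqrt(C1 + x^2)
 v(x) = sqrt(C1 + x^2)


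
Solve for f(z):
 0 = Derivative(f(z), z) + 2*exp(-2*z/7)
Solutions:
 f(z) = C1 + 7*exp(-2*z/7)


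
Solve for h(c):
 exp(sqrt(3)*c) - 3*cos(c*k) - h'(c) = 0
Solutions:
 h(c) = C1 + sqrt(3)*exp(sqrt(3)*c)/3 - 3*sin(c*k)/k


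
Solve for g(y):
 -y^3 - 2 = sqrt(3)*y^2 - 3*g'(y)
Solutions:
 g(y) = C1 + y^4/12 + sqrt(3)*y^3/9 + 2*y/3


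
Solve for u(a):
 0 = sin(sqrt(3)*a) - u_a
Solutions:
 u(a) = C1 - sqrt(3)*cos(sqrt(3)*a)/3


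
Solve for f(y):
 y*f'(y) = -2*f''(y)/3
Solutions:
 f(y) = C1 + C2*erf(sqrt(3)*y/2)


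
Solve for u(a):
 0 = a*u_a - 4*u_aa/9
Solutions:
 u(a) = C1 + C2*erfi(3*sqrt(2)*a/4)


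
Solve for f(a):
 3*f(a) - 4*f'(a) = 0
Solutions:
 f(a) = C1*exp(3*a/4)


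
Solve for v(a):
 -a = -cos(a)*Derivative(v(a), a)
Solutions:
 v(a) = C1 + Integral(a/cos(a), a)


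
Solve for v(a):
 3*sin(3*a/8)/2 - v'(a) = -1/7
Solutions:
 v(a) = C1 + a/7 - 4*cos(3*a/8)


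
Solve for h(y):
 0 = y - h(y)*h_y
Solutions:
 h(y) = -sqrt(C1 + y^2)
 h(y) = sqrt(C1 + y^2)


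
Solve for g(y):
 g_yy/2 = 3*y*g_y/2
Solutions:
 g(y) = C1 + C2*erfi(sqrt(6)*y/2)


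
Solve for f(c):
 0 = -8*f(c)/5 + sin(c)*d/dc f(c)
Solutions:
 f(c) = C1*(cos(c) - 1)^(4/5)/(cos(c) + 1)^(4/5)


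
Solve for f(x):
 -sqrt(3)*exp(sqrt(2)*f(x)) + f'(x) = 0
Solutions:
 f(x) = sqrt(2)*(2*log(-1/(C1 + sqrt(3)*x)) - log(2))/4


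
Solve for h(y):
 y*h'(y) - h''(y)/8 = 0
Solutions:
 h(y) = C1 + C2*erfi(2*y)


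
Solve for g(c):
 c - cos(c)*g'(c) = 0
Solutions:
 g(c) = C1 + Integral(c/cos(c), c)


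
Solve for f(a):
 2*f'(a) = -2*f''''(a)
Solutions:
 f(a) = C1 + C4*exp(-a) + (C2*sin(sqrt(3)*a/2) + C3*cos(sqrt(3)*a/2))*exp(a/2)


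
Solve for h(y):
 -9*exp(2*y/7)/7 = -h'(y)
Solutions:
 h(y) = C1 + 9*exp(2*y/7)/2


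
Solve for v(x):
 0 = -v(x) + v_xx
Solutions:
 v(x) = C1*exp(-x) + C2*exp(x)


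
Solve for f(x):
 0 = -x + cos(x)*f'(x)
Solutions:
 f(x) = C1 + Integral(x/cos(x), x)


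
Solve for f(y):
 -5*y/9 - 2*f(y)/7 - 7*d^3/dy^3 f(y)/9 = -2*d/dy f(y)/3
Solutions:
 f(y) = C1*exp(14^(1/3)*y*(2^(1/3) + 7^(1/3))/14)*sin(14^(1/3)*sqrt(3)*y*(-2^(1/3) + 7^(1/3))/14) + C2*exp(14^(1/3)*y*(2^(1/3) + 7^(1/3))/14)*cos(14^(1/3)*sqrt(3)*y*(-2^(1/3) + 7^(1/3))/14) + C3*exp(-14^(1/3)*y*(2^(1/3) + 7^(1/3))/7) - 35*y/18 - 245/54


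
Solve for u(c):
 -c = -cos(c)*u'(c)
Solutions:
 u(c) = C1 + Integral(c/cos(c), c)


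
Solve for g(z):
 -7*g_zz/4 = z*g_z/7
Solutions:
 g(z) = C1 + C2*erf(sqrt(2)*z/7)


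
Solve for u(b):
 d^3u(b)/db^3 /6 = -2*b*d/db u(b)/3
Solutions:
 u(b) = C1 + Integral(C2*airyai(-2^(2/3)*b) + C3*airybi(-2^(2/3)*b), b)


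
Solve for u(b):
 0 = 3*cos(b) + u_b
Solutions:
 u(b) = C1 - 3*sin(b)


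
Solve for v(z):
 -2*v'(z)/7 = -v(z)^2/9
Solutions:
 v(z) = -18/(C1 + 7*z)


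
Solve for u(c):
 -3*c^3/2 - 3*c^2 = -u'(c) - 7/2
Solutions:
 u(c) = C1 + 3*c^4/8 + c^3 - 7*c/2


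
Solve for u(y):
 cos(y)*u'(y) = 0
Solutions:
 u(y) = C1


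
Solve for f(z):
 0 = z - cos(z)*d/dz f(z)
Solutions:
 f(z) = C1 + Integral(z/cos(z), z)


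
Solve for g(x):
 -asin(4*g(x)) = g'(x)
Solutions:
 Integral(1/asin(4*_y), (_y, g(x))) = C1 - x


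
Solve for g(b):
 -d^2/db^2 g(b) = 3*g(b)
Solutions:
 g(b) = C1*sin(sqrt(3)*b) + C2*cos(sqrt(3)*b)


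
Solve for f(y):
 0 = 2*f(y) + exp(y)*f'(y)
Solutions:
 f(y) = C1*exp(2*exp(-y))


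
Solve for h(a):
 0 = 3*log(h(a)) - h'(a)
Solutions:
 li(h(a)) = C1 + 3*a


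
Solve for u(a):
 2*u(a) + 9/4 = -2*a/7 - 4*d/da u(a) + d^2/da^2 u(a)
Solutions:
 u(a) = C1*exp(a*(2 - sqrt(6))) + C2*exp(a*(2 + sqrt(6))) - a/7 - 47/56


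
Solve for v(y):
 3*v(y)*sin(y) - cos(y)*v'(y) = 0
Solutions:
 v(y) = C1/cos(y)^3


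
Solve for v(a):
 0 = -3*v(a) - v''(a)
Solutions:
 v(a) = C1*sin(sqrt(3)*a) + C2*cos(sqrt(3)*a)


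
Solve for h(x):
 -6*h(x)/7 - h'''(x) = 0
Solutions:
 h(x) = C3*exp(-6^(1/3)*7^(2/3)*x/7) + (C1*sin(2^(1/3)*3^(5/6)*7^(2/3)*x/14) + C2*cos(2^(1/3)*3^(5/6)*7^(2/3)*x/14))*exp(6^(1/3)*7^(2/3)*x/14)


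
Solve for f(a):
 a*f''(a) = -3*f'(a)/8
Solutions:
 f(a) = C1 + C2*a^(5/8)


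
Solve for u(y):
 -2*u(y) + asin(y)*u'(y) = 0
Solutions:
 u(y) = C1*exp(2*Integral(1/asin(y), y))


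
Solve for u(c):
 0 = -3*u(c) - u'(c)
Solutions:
 u(c) = C1*exp(-3*c)


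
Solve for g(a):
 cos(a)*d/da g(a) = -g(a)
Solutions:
 g(a) = C1*sqrt(sin(a) - 1)/sqrt(sin(a) + 1)


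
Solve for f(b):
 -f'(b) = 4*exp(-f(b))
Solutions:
 f(b) = log(C1 - 4*b)


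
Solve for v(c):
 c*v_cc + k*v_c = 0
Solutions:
 v(c) = C1 + c^(1 - re(k))*(C2*sin(log(c)*Abs(im(k))) + C3*cos(log(c)*im(k)))


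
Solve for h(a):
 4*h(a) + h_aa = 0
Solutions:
 h(a) = C1*sin(2*a) + C2*cos(2*a)


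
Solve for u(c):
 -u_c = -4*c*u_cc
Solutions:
 u(c) = C1 + C2*c^(5/4)


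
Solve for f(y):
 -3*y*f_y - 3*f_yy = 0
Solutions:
 f(y) = C1 + C2*erf(sqrt(2)*y/2)


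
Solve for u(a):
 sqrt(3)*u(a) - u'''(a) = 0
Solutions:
 u(a) = C3*exp(3^(1/6)*a) + (C1*sin(3^(2/3)*a/2) + C2*cos(3^(2/3)*a/2))*exp(-3^(1/6)*a/2)


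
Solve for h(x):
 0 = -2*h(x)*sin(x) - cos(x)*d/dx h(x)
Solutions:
 h(x) = C1*cos(x)^2


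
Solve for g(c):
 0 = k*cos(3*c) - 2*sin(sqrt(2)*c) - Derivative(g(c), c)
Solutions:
 g(c) = C1 + k*sin(3*c)/3 + sqrt(2)*cos(sqrt(2)*c)


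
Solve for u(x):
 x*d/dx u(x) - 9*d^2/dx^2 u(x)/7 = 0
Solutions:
 u(x) = C1 + C2*erfi(sqrt(14)*x/6)


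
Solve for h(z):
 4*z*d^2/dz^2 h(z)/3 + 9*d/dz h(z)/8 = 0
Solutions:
 h(z) = C1 + C2*z^(5/32)


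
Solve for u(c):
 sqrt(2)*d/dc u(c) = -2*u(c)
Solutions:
 u(c) = C1*exp(-sqrt(2)*c)


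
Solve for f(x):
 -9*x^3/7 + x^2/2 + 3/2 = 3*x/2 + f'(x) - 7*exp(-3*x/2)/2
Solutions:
 f(x) = C1 - 9*x^4/28 + x^3/6 - 3*x^2/4 + 3*x/2 - 7*exp(-3*x/2)/3


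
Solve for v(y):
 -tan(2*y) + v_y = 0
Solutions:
 v(y) = C1 - log(cos(2*y))/2


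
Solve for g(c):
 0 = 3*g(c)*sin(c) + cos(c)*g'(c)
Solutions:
 g(c) = C1*cos(c)^3


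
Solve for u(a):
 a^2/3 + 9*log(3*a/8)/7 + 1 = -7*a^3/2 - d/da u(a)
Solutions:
 u(a) = C1 - 7*a^4/8 - a^3/9 - 9*a*log(a)/7 - 9*a*log(3)/7 + 2*a/7 + 27*a*log(2)/7


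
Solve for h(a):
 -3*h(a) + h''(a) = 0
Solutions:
 h(a) = C1*exp(-sqrt(3)*a) + C2*exp(sqrt(3)*a)


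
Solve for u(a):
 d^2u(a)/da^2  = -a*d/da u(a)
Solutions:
 u(a) = C1 + C2*erf(sqrt(2)*a/2)


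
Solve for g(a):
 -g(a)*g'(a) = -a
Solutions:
 g(a) = -sqrt(C1 + a^2)
 g(a) = sqrt(C1 + a^2)


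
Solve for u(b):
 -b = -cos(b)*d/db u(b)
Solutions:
 u(b) = C1 + Integral(b/cos(b), b)


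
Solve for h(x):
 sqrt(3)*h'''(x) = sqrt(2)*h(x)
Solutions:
 h(x) = C3*exp(2^(1/6)*3^(5/6)*x/3) + (C1*sin(2^(1/6)*3^(1/3)*x/2) + C2*cos(2^(1/6)*3^(1/3)*x/2))*exp(-2^(1/6)*3^(5/6)*x/6)


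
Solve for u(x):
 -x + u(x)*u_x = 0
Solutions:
 u(x) = -sqrt(C1 + x^2)
 u(x) = sqrt(C1 + x^2)


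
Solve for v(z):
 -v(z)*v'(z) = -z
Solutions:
 v(z) = -sqrt(C1 + z^2)
 v(z) = sqrt(C1 + z^2)


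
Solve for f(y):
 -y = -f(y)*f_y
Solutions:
 f(y) = -sqrt(C1 + y^2)
 f(y) = sqrt(C1 + y^2)


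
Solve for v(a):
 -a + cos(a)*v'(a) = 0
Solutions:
 v(a) = C1 + Integral(a/cos(a), a)


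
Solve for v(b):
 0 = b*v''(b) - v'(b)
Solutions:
 v(b) = C1 + C2*b^2


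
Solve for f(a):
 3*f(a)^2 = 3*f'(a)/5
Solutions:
 f(a) = -1/(C1 + 5*a)


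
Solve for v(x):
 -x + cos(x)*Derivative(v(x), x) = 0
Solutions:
 v(x) = C1 + Integral(x/cos(x), x)


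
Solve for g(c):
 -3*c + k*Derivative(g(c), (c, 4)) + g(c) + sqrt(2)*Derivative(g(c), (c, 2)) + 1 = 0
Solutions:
 g(c) = C1*exp(-2^(3/4)*c*sqrt((-sqrt(1 - 2*k) - 1)/k)/2) + C2*exp(2^(3/4)*c*sqrt((-sqrt(1 - 2*k) - 1)/k)/2) + C3*exp(-2^(3/4)*c*sqrt((sqrt(1 - 2*k) - 1)/k)/2) + C4*exp(2^(3/4)*c*sqrt((sqrt(1 - 2*k) - 1)/k)/2) + 3*c - 1


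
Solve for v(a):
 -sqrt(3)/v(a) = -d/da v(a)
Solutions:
 v(a) = -sqrt(C1 + 2*sqrt(3)*a)
 v(a) = sqrt(C1 + 2*sqrt(3)*a)


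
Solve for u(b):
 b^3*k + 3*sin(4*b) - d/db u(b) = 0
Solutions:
 u(b) = C1 + b^4*k/4 - 3*cos(4*b)/4


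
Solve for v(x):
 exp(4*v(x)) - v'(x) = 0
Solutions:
 v(x) = log(-(-1/(C1 + 4*x))^(1/4))
 v(x) = log(-1/(C1 + 4*x))/4
 v(x) = log(-I*(-1/(C1 + 4*x))^(1/4))
 v(x) = log(I*(-1/(C1 + 4*x))^(1/4))


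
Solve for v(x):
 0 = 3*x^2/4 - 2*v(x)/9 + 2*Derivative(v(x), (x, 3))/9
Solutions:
 v(x) = C3*exp(x) + 27*x^2/8 + (C1*sin(sqrt(3)*x/2) + C2*cos(sqrt(3)*x/2))*exp(-x/2)


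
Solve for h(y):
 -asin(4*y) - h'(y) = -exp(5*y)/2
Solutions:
 h(y) = C1 - y*asin(4*y) - sqrt(1 - 16*y^2)/4 + exp(5*y)/10


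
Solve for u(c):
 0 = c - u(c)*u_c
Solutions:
 u(c) = -sqrt(C1 + c^2)
 u(c) = sqrt(C1 + c^2)


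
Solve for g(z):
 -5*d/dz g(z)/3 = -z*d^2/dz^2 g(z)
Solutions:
 g(z) = C1 + C2*z^(8/3)


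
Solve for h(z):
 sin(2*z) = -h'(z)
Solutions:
 h(z) = C1 + cos(2*z)/2


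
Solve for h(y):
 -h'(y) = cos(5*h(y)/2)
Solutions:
 h(y) = -2*asin((C1 + exp(5*y))/(C1 - exp(5*y)))/5 + 2*pi/5
 h(y) = 2*asin((C1 + exp(5*y))/(C1 - exp(5*y)))/5


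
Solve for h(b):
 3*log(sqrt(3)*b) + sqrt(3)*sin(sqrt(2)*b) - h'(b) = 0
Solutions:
 h(b) = C1 + 3*b*log(b) - 3*b + 3*b*log(3)/2 - sqrt(6)*cos(sqrt(2)*b)/2


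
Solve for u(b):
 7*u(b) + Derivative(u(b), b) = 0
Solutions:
 u(b) = C1*exp(-7*b)


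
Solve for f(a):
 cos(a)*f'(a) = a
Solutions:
 f(a) = C1 + Integral(a/cos(a), a)


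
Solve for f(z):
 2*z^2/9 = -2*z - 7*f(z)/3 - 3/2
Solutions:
 f(z) = -2*z^2/21 - 6*z/7 - 9/14


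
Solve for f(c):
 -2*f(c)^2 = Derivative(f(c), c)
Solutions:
 f(c) = 1/(C1 + 2*c)


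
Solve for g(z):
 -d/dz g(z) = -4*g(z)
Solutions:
 g(z) = C1*exp(4*z)


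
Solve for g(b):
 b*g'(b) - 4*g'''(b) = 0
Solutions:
 g(b) = C1 + Integral(C2*airyai(2^(1/3)*b/2) + C3*airybi(2^(1/3)*b/2), b)


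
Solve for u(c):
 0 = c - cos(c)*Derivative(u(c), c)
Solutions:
 u(c) = C1 + Integral(c/cos(c), c)


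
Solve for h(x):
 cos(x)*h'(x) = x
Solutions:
 h(x) = C1 + Integral(x/cos(x), x)


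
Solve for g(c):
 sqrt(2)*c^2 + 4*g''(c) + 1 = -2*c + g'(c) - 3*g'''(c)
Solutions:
 g(c) = C1 + C2*exp(c*(-2 + sqrt(7))/3) + C3*exp(-c*(2 + sqrt(7))/3) + sqrt(2)*c^3/3 + c^2 + 4*sqrt(2)*c^2 + 9*c + 38*sqrt(2)*c


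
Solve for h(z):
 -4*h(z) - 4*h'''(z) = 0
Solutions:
 h(z) = C3*exp(-z) + (C1*sin(sqrt(3)*z/2) + C2*cos(sqrt(3)*z/2))*exp(z/2)


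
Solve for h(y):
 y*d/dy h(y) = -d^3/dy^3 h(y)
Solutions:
 h(y) = C1 + Integral(C2*airyai(-y) + C3*airybi(-y), y)


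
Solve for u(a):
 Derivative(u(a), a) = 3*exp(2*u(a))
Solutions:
 u(a) = log(-sqrt(-1/(C1 + 3*a))) - log(2)/2
 u(a) = log(-1/(C1 + 3*a))/2 - log(2)/2


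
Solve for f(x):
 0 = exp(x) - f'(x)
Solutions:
 f(x) = C1 + exp(x)


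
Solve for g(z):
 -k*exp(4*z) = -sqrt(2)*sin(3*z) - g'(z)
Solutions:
 g(z) = C1 + k*exp(4*z)/4 + sqrt(2)*cos(3*z)/3


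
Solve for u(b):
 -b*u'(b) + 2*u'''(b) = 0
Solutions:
 u(b) = C1 + Integral(C2*airyai(2^(2/3)*b/2) + C3*airybi(2^(2/3)*b/2), b)


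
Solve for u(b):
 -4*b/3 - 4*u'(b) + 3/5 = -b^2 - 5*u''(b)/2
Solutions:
 u(b) = C1 + C2*exp(8*b/5) + b^3/12 - b^2/96 + 263*b/1920


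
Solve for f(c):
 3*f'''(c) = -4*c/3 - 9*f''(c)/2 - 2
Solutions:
 f(c) = C1 + C2*c + C3*exp(-3*c/2) - 4*c^3/81 - 10*c^2/81


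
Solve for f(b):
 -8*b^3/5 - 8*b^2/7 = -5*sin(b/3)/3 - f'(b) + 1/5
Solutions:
 f(b) = C1 + 2*b^4/5 + 8*b^3/21 + b/5 + 5*cos(b/3)


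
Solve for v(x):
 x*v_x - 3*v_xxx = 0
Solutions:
 v(x) = C1 + Integral(C2*airyai(3^(2/3)*x/3) + C3*airybi(3^(2/3)*x/3), x)


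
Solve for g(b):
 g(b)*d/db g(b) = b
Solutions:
 g(b) = -sqrt(C1 + b^2)
 g(b) = sqrt(C1 + b^2)


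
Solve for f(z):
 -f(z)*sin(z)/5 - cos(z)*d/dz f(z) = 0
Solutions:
 f(z) = C1*cos(z)^(1/5)


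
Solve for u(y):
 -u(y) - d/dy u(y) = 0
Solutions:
 u(y) = C1*exp(-y)


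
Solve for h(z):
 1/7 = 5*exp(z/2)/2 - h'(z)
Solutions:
 h(z) = C1 - z/7 + 5*exp(z/2)


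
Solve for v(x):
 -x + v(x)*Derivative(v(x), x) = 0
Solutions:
 v(x) = -sqrt(C1 + x^2)
 v(x) = sqrt(C1 + x^2)


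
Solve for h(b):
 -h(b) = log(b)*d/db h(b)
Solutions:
 h(b) = C1*exp(-li(b))


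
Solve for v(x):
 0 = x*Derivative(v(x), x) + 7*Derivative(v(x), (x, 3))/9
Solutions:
 v(x) = C1 + Integral(C2*airyai(-21^(2/3)*x/7) + C3*airybi(-21^(2/3)*x/7), x)


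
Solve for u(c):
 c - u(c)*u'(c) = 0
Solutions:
 u(c) = -sqrt(C1 + c^2)
 u(c) = sqrt(C1 + c^2)


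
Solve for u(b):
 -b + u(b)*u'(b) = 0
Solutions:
 u(b) = -sqrt(C1 + b^2)
 u(b) = sqrt(C1 + b^2)


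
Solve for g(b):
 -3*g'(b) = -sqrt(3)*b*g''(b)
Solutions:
 g(b) = C1 + C2*b^(1 + sqrt(3))


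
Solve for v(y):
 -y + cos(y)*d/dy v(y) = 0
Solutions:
 v(y) = C1 + Integral(y/cos(y), y)


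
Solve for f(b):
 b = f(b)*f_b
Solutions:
 f(b) = -sqrt(C1 + b^2)
 f(b) = sqrt(C1 + b^2)


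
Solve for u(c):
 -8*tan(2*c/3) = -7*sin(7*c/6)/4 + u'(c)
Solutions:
 u(c) = C1 + 12*log(cos(2*c/3)) - 3*cos(7*c/6)/2


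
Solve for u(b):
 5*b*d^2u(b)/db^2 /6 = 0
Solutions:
 u(b) = C1 + C2*b


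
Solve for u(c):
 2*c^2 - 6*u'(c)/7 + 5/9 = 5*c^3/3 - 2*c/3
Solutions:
 u(c) = C1 - 35*c^4/72 + 7*c^3/9 + 7*c^2/18 + 35*c/54


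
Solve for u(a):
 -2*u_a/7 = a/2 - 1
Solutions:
 u(a) = C1 - 7*a^2/8 + 7*a/2


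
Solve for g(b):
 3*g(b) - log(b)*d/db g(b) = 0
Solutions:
 g(b) = C1*exp(3*li(b))


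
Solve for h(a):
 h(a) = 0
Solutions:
 h(a) = 0


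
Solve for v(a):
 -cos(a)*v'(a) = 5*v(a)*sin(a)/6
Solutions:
 v(a) = C1*cos(a)^(5/6)


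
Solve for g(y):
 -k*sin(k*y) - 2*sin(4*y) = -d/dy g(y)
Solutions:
 g(y) = C1 - cos(4*y)/2 - cos(k*y)


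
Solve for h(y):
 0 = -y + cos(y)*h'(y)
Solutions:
 h(y) = C1 + Integral(y/cos(y), y)


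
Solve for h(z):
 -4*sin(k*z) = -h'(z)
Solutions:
 h(z) = C1 - 4*cos(k*z)/k


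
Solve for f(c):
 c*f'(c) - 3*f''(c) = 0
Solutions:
 f(c) = C1 + C2*erfi(sqrt(6)*c/6)


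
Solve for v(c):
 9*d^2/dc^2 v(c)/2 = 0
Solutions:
 v(c) = C1 + C2*c


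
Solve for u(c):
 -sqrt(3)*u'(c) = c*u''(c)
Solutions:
 u(c) = C1 + C2*c^(1 - sqrt(3))


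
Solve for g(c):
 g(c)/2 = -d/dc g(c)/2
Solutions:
 g(c) = C1*exp(-c)


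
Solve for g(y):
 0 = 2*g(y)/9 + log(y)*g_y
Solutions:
 g(y) = C1*exp(-2*li(y)/9)


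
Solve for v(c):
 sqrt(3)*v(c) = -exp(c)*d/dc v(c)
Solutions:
 v(c) = C1*exp(sqrt(3)*exp(-c))


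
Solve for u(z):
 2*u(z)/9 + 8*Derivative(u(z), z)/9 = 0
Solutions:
 u(z) = C1*exp(-z/4)


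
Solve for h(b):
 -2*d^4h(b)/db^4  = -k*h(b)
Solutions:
 h(b) = C1*exp(-2^(3/4)*b*k^(1/4)/2) + C2*exp(2^(3/4)*b*k^(1/4)/2) + C3*exp(-2^(3/4)*I*b*k^(1/4)/2) + C4*exp(2^(3/4)*I*b*k^(1/4)/2)


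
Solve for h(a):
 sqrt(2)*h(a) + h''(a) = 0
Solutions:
 h(a) = C1*sin(2^(1/4)*a) + C2*cos(2^(1/4)*a)


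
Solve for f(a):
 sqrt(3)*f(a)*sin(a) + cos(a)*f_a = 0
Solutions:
 f(a) = C1*cos(a)^(sqrt(3))


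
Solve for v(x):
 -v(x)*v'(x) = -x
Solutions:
 v(x) = -sqrt(C1 + x^2)
 v(x) = sqrt(C1 + x^2)


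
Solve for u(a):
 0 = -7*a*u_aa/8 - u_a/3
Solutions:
 u(a) = C1 + C2*a^(13/21)


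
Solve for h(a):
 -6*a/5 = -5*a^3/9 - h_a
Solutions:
 h(a) = C1 - 5*a^4/36 + 3*a^2/5


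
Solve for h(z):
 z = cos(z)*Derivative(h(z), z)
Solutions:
 h(z) = C1 + Integral(z/cos(z), z)


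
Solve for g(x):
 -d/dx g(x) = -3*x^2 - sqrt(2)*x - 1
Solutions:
 g(x) = C1 + x^3 + sqrt(2)*x^2/2 + x


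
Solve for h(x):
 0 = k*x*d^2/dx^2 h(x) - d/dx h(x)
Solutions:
 h(x) = C1 + x^(((re(k) + 1)*re(k) + im(k)^2)/(re(k)^2 + im(k)^2))*(C2*sin(log(x)*Abs(im(k))/(re(k)^2 + im(k)^2)) + C3*cos(log(x)*im(k)/(re(k)^2 + im(k)^2)))


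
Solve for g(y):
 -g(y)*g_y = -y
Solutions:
 g(y) = -sqrt(C1 + y^2)
 g(y) = sqrt(C1 + y^2)


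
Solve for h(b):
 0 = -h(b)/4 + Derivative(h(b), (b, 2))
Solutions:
 h(b) = C1*exp(-b/2) + C2*exp(b/2)


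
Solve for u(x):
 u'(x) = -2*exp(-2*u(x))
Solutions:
 u(x) = log(-sqrt(C1 - 4*x))
 u(x) = log(C1 - 4*x)/2


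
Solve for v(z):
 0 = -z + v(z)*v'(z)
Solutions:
 v(z) = -sqrt(C1 + z^2)
 v(z) = sqrt(C1 + z^2)


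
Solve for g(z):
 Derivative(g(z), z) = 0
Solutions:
 g(z) = C1


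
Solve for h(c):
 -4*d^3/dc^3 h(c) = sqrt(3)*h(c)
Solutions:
 h(c) = C3*exp(-2^(1/3)*3^(1/6)*c/2) + (C1*sin(2^(1/3)*3^(2/3)*c/4) + C2*cos(2^(1/3)*3^(2/3)*c/4))*exp(2^(1/3)*3^(1/6)*c/4)


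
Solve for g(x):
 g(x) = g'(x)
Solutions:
 g(x) = C1*exp(x)


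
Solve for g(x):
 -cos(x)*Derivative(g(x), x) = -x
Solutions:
 g(x) = C1 + Integral(x/cos(x), x)


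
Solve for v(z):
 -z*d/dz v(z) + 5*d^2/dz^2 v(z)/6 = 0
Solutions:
 v(z) = C1 + C2*erfi(sqrt(15)*z/5)


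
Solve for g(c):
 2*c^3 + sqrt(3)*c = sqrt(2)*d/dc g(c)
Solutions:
 g(c) = C1 + sqrt(2)*c^4/4 + sqrt(6)*c^2/4


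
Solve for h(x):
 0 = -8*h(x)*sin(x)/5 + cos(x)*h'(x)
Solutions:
 h(x) = C1/cos(x)^(8/5)


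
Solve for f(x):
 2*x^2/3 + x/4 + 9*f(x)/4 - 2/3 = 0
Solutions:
 f(x) = -8*x^2/27 - x/9 + 8/27


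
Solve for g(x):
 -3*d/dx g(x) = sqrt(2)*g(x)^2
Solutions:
 g(x) = 3/(C1 + sqrt(2)*x)


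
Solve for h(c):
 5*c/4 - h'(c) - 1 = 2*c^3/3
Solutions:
 h(c) = C1 - c^4/6 + 5*c^2/8 - c


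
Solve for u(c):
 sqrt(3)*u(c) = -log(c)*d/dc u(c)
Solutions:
 u(c) = C1*exp(-sqrt(3)*li(c))


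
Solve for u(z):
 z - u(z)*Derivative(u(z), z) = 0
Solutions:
 u(z) = -sqrt(C1 + z^2)
 u(z) = sqrt(C1 + z^2)


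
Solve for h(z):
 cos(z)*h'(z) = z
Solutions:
 h(z) = C1 + Integral(z/cos(z), z)


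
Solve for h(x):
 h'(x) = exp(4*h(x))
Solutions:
 h(x) = log(-(-1/(C1 + 4*x))^(1/4))
 h(x) = log(-1/(C1 + 4*x))/4
 h(x) = log(-I*(-1/(C1 + 4*x))^(1/4))
 h(x) = log(I*(-1/(C1 + 4*x))^(1/4))


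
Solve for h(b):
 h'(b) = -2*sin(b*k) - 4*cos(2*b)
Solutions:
 h(b) = C1 - 2*sin(2*b) + 2*cos(b*k)/k


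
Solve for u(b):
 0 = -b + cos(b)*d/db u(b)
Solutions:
 u(b) = C1 + Integral(b/cos(b), b)


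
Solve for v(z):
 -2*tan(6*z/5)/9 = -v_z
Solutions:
 v(z) = C1 - 5*log(cos(6*z/5))/27


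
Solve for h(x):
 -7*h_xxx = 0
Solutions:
 h(x) = C1 + C2*x + C3*x^2


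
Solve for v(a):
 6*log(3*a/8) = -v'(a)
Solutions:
 v(a) = C1 - 6*a*log(a) + a*log(262144/729) + 6*a


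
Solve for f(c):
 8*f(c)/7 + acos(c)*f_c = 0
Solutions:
 f(c) = C1*exp(-8*Integral(1/acos(c), c)/7)


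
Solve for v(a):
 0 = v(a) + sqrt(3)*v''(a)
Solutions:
 v(a) = C1*sin(3^(3/4)*a/3) + C2*cos(3^(3/4)*a/3)


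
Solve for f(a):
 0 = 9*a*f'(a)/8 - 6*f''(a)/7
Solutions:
 f(a) = C1 + C2*erfi(sqrt(42)*a/8)


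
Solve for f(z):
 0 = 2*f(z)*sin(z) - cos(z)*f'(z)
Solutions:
 f(z) = C1/cos(z)^2


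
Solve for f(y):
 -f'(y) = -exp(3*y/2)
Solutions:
 f(y) = C1 + 2*exp(3*y/2)/3


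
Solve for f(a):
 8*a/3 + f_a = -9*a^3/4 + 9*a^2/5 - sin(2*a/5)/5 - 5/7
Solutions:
 f(a) = C1 - 9*a^4/16 + 3*a^3/5 - 4*a^2/3 - 5*a/7 + cos(2*a/5)/2


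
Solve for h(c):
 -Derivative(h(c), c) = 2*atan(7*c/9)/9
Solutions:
 h(c) = C1 - 2*c*atan(7*c/9)/9 + log(49*c^2 + 81)/7


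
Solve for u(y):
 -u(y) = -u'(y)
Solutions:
 u(y) = C1*exp(y)


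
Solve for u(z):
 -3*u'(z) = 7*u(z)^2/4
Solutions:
 u(z) = 12/(C1 + 7*z)


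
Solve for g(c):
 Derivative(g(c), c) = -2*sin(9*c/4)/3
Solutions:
 g(c) = C1 + 8*cos(9*c/4)/27


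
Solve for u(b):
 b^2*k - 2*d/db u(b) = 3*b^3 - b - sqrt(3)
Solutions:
 u(b) = C1 - 3*b^4/8 + b^3*k/6 + b^2/4 + sqrt(3)*b/2


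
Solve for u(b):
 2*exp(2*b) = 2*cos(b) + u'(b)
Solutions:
 u(b) = C1 + exp(2*b) - 2*sin(b)


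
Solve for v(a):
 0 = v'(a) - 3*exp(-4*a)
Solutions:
 v(a) = C1 - 3*exp(-4*a)/4


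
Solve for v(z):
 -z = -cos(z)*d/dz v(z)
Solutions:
 v(z) = C1 + Integral(z/cos(z), z)


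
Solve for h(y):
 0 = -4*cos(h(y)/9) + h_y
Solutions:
 -4*y - 9*log(sin(h(y)/9) - 1)/2 + 9*log(sin(h(y)/9) + 1)/2 = C1


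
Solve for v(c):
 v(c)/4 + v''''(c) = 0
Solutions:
 v(c) = (C1*sin(c/2) + C2*cos(c/2))*exp(-c/2) + (C3*sin(c/2) + C4*cos(c/2))*exp(c/2)


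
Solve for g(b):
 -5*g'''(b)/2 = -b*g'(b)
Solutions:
 g(b) = C1 + Integral(C2*airyai(2^(1/3)*5^(2/3)*b/5) + C3*airybi(2^(1/3)*5^(2/3)*b/5), b)


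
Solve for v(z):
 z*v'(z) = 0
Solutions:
 v(z) = C1


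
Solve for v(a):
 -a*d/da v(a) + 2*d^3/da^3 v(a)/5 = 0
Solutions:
 v(a) = C1 + Integral(C2*airyai(2^(2/3)*5^(1/3)*a/2) + C3*airybi(2^(2/3)*5^(1/3)*a/2), a)


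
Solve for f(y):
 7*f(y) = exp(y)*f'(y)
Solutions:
 f(y) = C1*exp(-7*exp(-y))


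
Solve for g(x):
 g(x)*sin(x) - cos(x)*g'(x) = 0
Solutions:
 g(x) = C1/cos(x)


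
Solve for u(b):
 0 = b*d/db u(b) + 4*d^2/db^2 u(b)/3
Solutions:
 u(b) = C1 + C2*erf(sqrt(6)*b/4)


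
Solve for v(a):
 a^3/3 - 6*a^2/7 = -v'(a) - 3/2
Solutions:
 v(a) = C1 - a^4/12 + 2*a^3/7 - 3*a/2


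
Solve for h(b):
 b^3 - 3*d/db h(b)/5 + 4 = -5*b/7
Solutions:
 h(b) = C1 + 5*b^4/12 + 25*b^2/42 + 20*b/3


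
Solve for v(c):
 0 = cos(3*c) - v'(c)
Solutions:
 v(c) = C1 + sin(3*c)/3


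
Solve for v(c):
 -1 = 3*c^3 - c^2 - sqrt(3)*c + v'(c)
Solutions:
 v(c) = C1 - 3*c^4/4 + c^3/3 + sqrt(3)*c^2/2 - c


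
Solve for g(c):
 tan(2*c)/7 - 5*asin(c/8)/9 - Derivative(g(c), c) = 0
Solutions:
 g(c) = C1 - 5*c*asin(c/8)/9 - 5*sqrt(64 - c^2)/9 - log(cos(2*c))/14


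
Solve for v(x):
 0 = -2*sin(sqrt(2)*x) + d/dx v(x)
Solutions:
 v(x) = C1 - sqrt(2)*cos(sqrt(2)*x)


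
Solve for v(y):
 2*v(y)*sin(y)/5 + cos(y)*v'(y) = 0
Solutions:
 v(y) = C1*cos(y)^(2/5)


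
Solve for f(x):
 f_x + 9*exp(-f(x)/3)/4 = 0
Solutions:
 f(x) = 3*log(C1 - 3*x/4)


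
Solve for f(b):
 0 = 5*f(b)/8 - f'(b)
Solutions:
 f(b) = C1*exp(5*b/8)


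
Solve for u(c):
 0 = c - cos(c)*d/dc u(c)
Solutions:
 u(c) = C1 + Integral(c/cos(c), c)


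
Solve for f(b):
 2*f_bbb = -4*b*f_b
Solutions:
 f(b) = C1 + Integral(C2*airyai(-2^(1/3)*b) + C3*airybi(-2^(1/3)*b), b)


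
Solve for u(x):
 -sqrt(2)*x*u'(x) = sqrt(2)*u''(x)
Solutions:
 u(x) = C1 + C2*erf(sqrt(2)*x/2)


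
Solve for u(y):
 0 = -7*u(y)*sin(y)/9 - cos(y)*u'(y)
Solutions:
 u(y) = C1*cos(y)^(7/9)


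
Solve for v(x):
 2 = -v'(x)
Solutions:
 v(x) = C1 - 2*x


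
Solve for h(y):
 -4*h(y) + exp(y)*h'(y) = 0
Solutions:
 h(y) = C1*exp(-4*exp(-y))


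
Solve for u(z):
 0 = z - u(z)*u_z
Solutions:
 u(z) = -sqrt(C1 + z^2)
 u(z) = sqrt(C1 + z^2)


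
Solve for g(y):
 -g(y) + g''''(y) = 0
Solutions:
 g(y) = C1*exp(-y) + C2*exp(y) + C3*sin(y) + C4*cos(y)


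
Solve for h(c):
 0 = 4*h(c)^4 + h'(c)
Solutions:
 h(c) = (-3^(2/3) - 3*3^(1/6)*I)*(1/(C1 + 4*c))^(1/3)/6
 h(c) = (-3^(2/3) + 3*3^(1/6)*I)*(1/(C1 + 4*c))^(1/3)/6
 h(c) = (1/(C1 + 12*c))^(1/3)


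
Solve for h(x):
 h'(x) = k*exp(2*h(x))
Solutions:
 h(x) = log(-sqrt(-1/(C1 + k*x))) - log(2)/2
 h(x) = log(-1/(C1 + k*x))/2 - log(2)/2
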